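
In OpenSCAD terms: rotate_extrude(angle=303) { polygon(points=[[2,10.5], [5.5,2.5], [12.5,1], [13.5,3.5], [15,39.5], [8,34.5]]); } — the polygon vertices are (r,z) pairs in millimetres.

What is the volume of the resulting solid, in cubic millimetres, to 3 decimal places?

Profile (r,z), 6 vertices: (2,10.5) (5.5,2.5) (12.5,1) (13.5,3.5) (15,39.5) (8,34.5)
edge 0: (2,10.5)→(5.5,2.5)  cross = 2·2.5 − 5.5·10.5 = -52.7500; (r_i+r_j)·cross = 7.5·-52.7500 = -395.6250
edge 1: (5.5,2.5)→(12.5,1)  cross = 5.5·1 − 12.5·2.5 = -25.7500; (r_i+r_j)·cross = 18·-25.7500 = -463.5000
edge 2: (12.5,1)→(13.5,3.5)  cross = 12.5·3.5 − 13.5·1 = 30.2500; (r_i+r_j)·cross = 26·30.2500 = 786.5000
edge 3: (13.5,3.5)→(15,39.5)  cross = 13.5·39.5 − 15·3.5 = 480.7500; (r_i+r_j)·cross = 28.5·480.7500 = 13701.3750
edge 4: (15,39.5)→(8,34.5)  cross = 15·34.5 − 8·39.5 = 201.5000; (r_i+r_j)·cross = 23·201.5000 = 4634.5000
edge 5: (8,34.5)→(2,10.5)  cross = 8·10.5 − 2·34.5 = 15.0000; (r_i+r_j)·cross = 10·15.0000 = 150.0000
Σcross = 649.0000 → A = |Σcross|/2 = 324.5000 mm²
Σ(r_i+r_j)·cross = 18413.2500 → first moment M = |Σ|/6 = 3068.8750
R_c = M/A = 3068.8750/324.5000 = 9.4572 mm
θ = 303° = 5.288348 rad
V = θ·R_c·A = 5.288348·9.4572·324.5000 = 16229.278 mm³

Volume = 16229.278 mm³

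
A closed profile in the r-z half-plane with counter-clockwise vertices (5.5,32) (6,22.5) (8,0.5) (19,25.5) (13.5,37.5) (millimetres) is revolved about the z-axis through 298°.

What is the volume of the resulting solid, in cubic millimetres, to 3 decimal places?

Profile (r,z), 5 vertices: (5.5,32) (6,22.5) (8,0.5) (19,25.5) (13.5,37.5)
edge 0: (5.5,32)→(6,22.5)  cross = 5.5·22.5 − 6·32 = -68.2500; (r_i+r_j)·cross = 11.5·-68.2500 = -784.8750
edge 1: (6,22.5)→(8,0.5)  cross = 6·0.5 − 8·22.5 = -177.0000; (r_i+r_j)·cross = 14·-177.0000 = -2478.0000
edge 2: (8,0.5)→(19,25.5)  cross = 8·25.5 − 19·0.5 = 194.5000; (r_i+r_j)·cross = 27·194.5000 = 5251.5000
edge 3: (19,25.5)→(13.5,37.5)  cross = 19·37.5 − 13.5·25.5 = 368.2500; (r_i+r_j)·cross = 32.5·368.2500 = 11968.1250
edge 4: (13.5,37.5)→(5.5,32)  cross = 13.5·32 − 5.5·37.5 = 225.7500; (r_i+r_j)·cross = 19·225.7500 = 4289.2500
Σcross = 543.2500 → A = |Σcross|/2 = 271.6250 mm²
Σ(r_i+r_j)·cross = 18246.0000 → first moment M = |Σ|/6 = 3041.0000
R_c = M/A = 3041.0000/271.6250 = 11.1956 mm
θ = 298° = 5.201081 rad
V = θ·R_c·A = 5.201081·11.1956·271.6250 = 15816.488 mm³

Volume = 15816.488 mm³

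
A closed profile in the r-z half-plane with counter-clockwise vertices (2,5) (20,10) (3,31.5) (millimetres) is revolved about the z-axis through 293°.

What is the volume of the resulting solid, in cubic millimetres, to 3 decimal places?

Volume = 10057.169 mm³

Profile (r,z), 3 vertices: (2,5) (20,10) (3,31.5)
edge 0: (2,5)→(20,10)  cross = 2·10 − 20·5 = -80.0000; (r_i+r_j)·cross = 22·-80.0000 = -1760.0000
edge 1: (20,10)→(3,31.5)  cross = 20·31.5 − 3·10 = 600.0000; (r_i+r_j)·cross = 23·600.0000 = 13800.0000
edge 2: (3,31.5)→(2,5)  cross = 3·5 − 2·31.5 = -48.0000; (r_i+r_j)·cross = 5·-48.0000 = -240.0000
Σcross = 472.0000 → A = |Σcross|/2 = 236.0000 mm²
Σ(r_i+r_j)·cross = 11800.0000 → first moment M = |Σ|/6 = 1966.6667
R_c = M/A = 1966.6667/236.0000 = 8.3333 mm
θ = 293° = 5.113815 rad
V = θ·R_c·A = 5.113815·8.3333·236.0000 = 10057.169 mm³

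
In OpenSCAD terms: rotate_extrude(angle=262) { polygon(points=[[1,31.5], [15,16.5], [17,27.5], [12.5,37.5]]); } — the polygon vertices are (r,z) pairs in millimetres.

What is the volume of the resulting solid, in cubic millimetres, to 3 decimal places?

Profile (r,z), 4 vertices: (1,31.5) (15,16.5) (17,27.5) (12.5,37.5)
edge 0: (1,31.5)→(15,16.5)  cross = 1·16.5 − 15·31.5 = -456.0000; (r_i+r_j)·cross = 16·-456.0000 = -7296.0000
edge 1: (15,16.5)→(17,27.5)  cross = 15·27.5 − 17·16.5 = 132.0000; (r_i+r_j)·cross = 32·132.0000 = 4224.0000
edge 2: (17,27.5)→(12.5,37.5)  cross = 17·37.5 − 12.5·27.5 = 293.7500; (r_i+r_j)·cross = 29.5·293.7500 = 8665.6250
edge 3: (12.5,37.5)→(1,31.5)  cross = 12.5·31.5 − 1·37.5 = 356.2500; (r_i+r_j)·cross = 13.5·356.2500 = 4809.3750
Σcross = 326.0000 → A = |Σcross|/2 = 163.0000 mm²
Σ(r_i+r_j)·cross = 10403.0000 → first moment M = |Σ|/6 = 1733.8333
R_c = M/A = 1733.8333/163.0000 = 10.6370 mm
θ = 262° = 4.572763 rad
V = θ·R_c·A = 4.572763·10.6370·163.0000 = 7928.408 mm³

Volume = 7928.408 mm³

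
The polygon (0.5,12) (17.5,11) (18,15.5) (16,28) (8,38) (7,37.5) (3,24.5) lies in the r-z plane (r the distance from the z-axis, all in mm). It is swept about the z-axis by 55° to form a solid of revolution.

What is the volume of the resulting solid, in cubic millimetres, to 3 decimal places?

Volume = 2883.393 mm³

Profile (r,z), 7 vertices: (0.5,12) (17.5,11) (18,15.5) (16,28) (8,38) (7,37.5) (3,24.5)
edge 0: (0.5,12)→(17.5,11)  cross = 0.5·11 − 17.5·12 = -204.5000; (r_i+r_j)·cross = 18·-204.5000 = -3681.0000
edge 1: (17.5,11)→(18,15.5)  cross = 17.5·15.5 − 18·11 = 73.2500; (r_i+r_j)·cross = 35.5·73.2500 = 2600.3750
edge 2: (18,15.5)→(16,28)  cross = 18·28 − 16·15.5 = 256.0000; (r_i+r_j)·cross = 34·256.0000 = 8704.0000
edge 3: (16,28)→(8,38)  cross = 16·38 − 8·28 = 384.0000; (r_i+r_j)·cross = 24·384.0000 = 9216.0000
edge 4: (8,38)→(7,37.5)  cross = 8·37.5 − 7·38 = 34.0000; (r_i+r_j)·cross = 15·34.0000 = 510.0000
edge 5: (7,37.5)→(3,24.5)  cross = 7·24.5 − 3·37.5 = 59.0000; (r_i+r_j)·cross = 10·59.0000 = 590.0000
edge 6: (3,24.5)→(0.5,12)  cross = 3·12 − 0.5·24.5 = 23.7500; (r_i+r_j)·cross = 3.5·23.7500 = 83.1250
Σcross = 625.5000 → A = |Σcross|/2 = 312.7500 mm²
Σ(r_i+r_j)·cross = 18022.5000 → first moment M = |Σ|/6 = 3003.7500
R_c = M/A = 3003.7500/312.7500 = 9.6043 mm
θ = 55° = 0.959931 rad
V = θ·R_c·A = 0.959931·9.6043·312.7500 = 2883.393 mm³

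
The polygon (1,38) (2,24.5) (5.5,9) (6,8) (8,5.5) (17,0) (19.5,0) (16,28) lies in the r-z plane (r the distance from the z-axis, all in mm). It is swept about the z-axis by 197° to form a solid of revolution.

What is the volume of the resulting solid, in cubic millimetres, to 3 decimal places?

Profile (r,z), 8 vertices: (1,38) (2,24.5) (5.5,9) (6,8) (8,5.5) (17,0) (19.5,0) (16,28)
edge 0: (1,38)→(2,24.5)  cross = 1·24.5 − 2·38 = -51.5000; (r_i+r_j)·cross = 3·-51.5000 = -154.5000
edge 1: (2,24.5)→(5.5,9)  cross = 2·9 − 5.5·24.5 = -116.7500; (r_i+r_j)·cross = 7.5·-116.7500 = -875.6250
edge 2: (5.5,9)→(6,8)  cross = 5.5·8 − 6·9 = -10.0000; (r_i+r_j)·cross = 11.5·-10.0000 = -115.0000
edge 3: (6,8)→(8,5.5)  cross = 6·5.5 − 8·8 = -31.0000; (r_i+r_j)·cross = 14·-31.0000 = -434.0000
edge 4: (8,5.5)→(17,0)  cross = 8·0 − 17·5.5 = -93.5000; (r_i+r_j)·cross = 25·-93.5000 = -2337.5000
edge 5: (17,0)→(19.5,0)  cross = 17·0 − 19.5·0 = 0.0000; (r_i+r_j)·cross = 36.5·0.0000 = 0.0000
edge 6: (19.5,0)→(16,28)  cross = 19.5·28 − 16·0 = 546.0000; (r_i+r_j)·cross = 35.5·546.0000 = 19383.0000
edge 7: (16,28)→(1,38)  cross = 16·38 − 1·28 = 580.0000; (r_i+r_j)·cross = 17·580.0000 = 9860.0000
Σcross = 823.2500 → A = |Σcross|/2 = 411.6250 mm²
Σ(r_i+r_j)·cross = 25326.3750 → first moment M = |Σ|/6 = 4221.0625
R_c = M/A = 4221.0625/411.6250 = 10.2546 mm
θ = 197° = 3.438299 rad
V = θ·R_c·A = 3.438299·10.2546·411.6250 = 14513.273 mm³

Volume = 14513.273 mm³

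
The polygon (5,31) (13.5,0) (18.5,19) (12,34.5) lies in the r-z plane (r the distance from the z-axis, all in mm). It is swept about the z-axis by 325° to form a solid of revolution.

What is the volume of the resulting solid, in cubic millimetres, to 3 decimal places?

Volume = 15475.862 mm³

Profile (r,z), 4 vertices: (5,31) (13.5,0) (18.5,19) (12,34.5)
edge 0: (5,31)→(13.5,0)  cross = 5·0 − 13.5·31 = -418.5000; (r_i+r_j)·cross = 18.5·-418.5000 = -7742.2500
edge 1: (13.5,0)→(18.5,19)  cross = 13.5·19 − 18.5·0 = 256.5000; (r_i+r_j)·cross = 32·256.5000 = 8208.0000
edge 2: (18.5,19)→(12,34.5)  cross = 18.5·34.5 − 12·19 = 410.2500; (r_i+r_j)·cross = 30.5·410.2500 = 12512.6250
edge 3: (12,34.5)→(5,31)  cross = 12·31 − 5·34.5 = 199.5000; (r_i+r_j)·cross = 17·199.5000 = 3391.5000
Σcross = 447.7500 → A = |Σcross|/2 = 223.8750 mm²
Σ(r_i+r_j)·cross = 16369.8750 → first moment M = |Σ|/6 = 2728.3125
R_c = M/A = 2728.3125/223.8750 = 12.1868 mm
θ = 325° = 5.672320 rad
V = θ·R_c·A = 5.672320·12.1868·223.8750 = 15475.862 mm³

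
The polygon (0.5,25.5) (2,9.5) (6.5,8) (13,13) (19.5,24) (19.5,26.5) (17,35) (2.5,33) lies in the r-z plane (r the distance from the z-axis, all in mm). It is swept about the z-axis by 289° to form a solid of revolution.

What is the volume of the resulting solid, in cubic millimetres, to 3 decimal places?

Volume = 17452.876 mm³

Profile (r,z), 8 vertices: (0.5,25.5) (2,9.5) (6.5,8) (13,13) (19.5,24) (19.5,26.5) (17,35) (2.5,33)
edge 0: (0.5,25.5)→(2,9.5)  cross = 0.5·9.5 − 2·25.5 = -46.2500; (r_i+r_j)·cross = 2.5·-46.2500 = -115.6250
edge 1: (2,9.5)→(6.5,8)  cross = 2·8 − 6.5·9.5 = -45.7500; (r_i+r_j)·cross = 8.5·-45.7500 = -388.8750
edge 2: (6.5,8)→(13,13)  cross = 6.5·13 − 13·8 = -19.5000; (r_i+r_j)·cross = 19.5·-19.5000 = -380.2500
edge 3: (13,13)→(19.5,24)  cross = 13·24 − 19.5·13 = 58.5000; (r_i+r_j)·cross = 32.5·58.5000 = 1901.2500
edge 4: (19.5,24)→(19.5,26.5)  cross = 19.5·26.5 − 19.5·24 = 48.7500; (r_i+r_j)·cross = 39·48.7500 = 1901.2500
edge 5: (19.5,26.5)→(17,35)  cross = 19.5·35 − 17·26.5 = 232.0000; (r_i+r_j)·cross = 36.5·232.0000 = 8468.0000
edge 6: (17,35)→(2.5,33)  cross = 17·33 − 2.5·35 = 473.5000; (r_i+r_j)·cross = 19.5·473.5000 = 9233.2500
edge 7: (2.5,33)→(0.5,25.5)  cross = 2.5·25.5 − 0.5·33 = 47.2500; (r_i+r_j)·cross = 3·47.2500 = 141.7500
Σcross = 748.5000 → A = |Σcross|/2 = 374.2500 mm²
Σ(r_i+r_j)·cross = 20760.7500 → first moment M = |Σ|/6 = 3460.1250
R_c = M/A = 3460.1250/374.2500 = 9.2455 mm
θ = 289° = 5.044002 rad
V = θ·R_c·A = 5.044002·9.2455·374.2500 = 17452.876 mm³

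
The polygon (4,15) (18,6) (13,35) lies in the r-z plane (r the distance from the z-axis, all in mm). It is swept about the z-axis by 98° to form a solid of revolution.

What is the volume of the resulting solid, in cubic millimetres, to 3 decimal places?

Profile (r,z), 3 vertices: (4,15) (18,6) (13,35)
edge 0: (4,15)→(18,6)  cross = 4·6 − 18·15 = -246.0000; (r_i+r_j)·cross = 22·-246.0000 = -5412.0000
edge 1: (18,6)→(13,35)  cross = 18·35 − 13·6 = 552.0000; (r_i+r_j)·cross = 31·552.0000 = 17112.0000
edge 2: (13,35)→(4,15)  cross = 13·15 − 4·35 = 55.0000; (r_i+r_j)·cross = 17·55.0000 = 935.0000
Σcross = 361.0000 → A = |Σcross|/2 = 180.5000 mm²
Σ(r_i+r_j)·cross = 12635.0000 → first moment M = |Σ|/6 = 2105.8333
R_c = M/A = 2105.8333/180.5000 = 11.6667 mm
θ = 98° = 1.710423 rad
V = θ·R_c·A = 1.710423·11.6667·180.5000 = 3601.865 mm³

Volume = 3601.865 mm³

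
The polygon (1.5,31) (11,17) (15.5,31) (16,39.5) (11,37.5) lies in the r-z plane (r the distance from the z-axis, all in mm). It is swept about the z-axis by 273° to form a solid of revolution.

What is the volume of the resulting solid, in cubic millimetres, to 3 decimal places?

Profile (r,z), 5 vertices: (1.5,31) (11,17) (15.5,31) (16,39.5) (11,37.5)
edge 0: (1.5,31)→(11,17)  cross = 1.5·17 − 11·31 = -315.5000; (r_i+r_j)·cross = 12.5·-315.5000 = -3943.7500
edge 1: (11,17)→(15.5,31)  cross = 11·31 − 15.5·17 = 77.5000; (r_i+r_j)·cross = 26.5·77.5000 = 2053.7500
edge 2: (15.5,31)→(16,39.5)  cross = 15.5·39.5 − 16·31 = 116.2500; (r_i+r_j)·cross = 31.5·116.2500 = 3661.8750
edge 3: (16,39.5)→(11,37.5)  cross = 16·37.5 − 11·39.5 = 165.5000; (r_i+r_j)·cross = 27·165.5000 = 4468.5000
edge 4: (11,37.5)→(1.5,31)  cross = 11·31 − 1.5·37.5 = 284.7500; (r_i+r_j)·cross = 12.5·284.7500 = 3559.3750
Σcross = 328.5000 → A = |Σcross|/2 = 164.2500 mm²
Σ(r_i+r_j)·cross = 9799.7500 → first moment M = |Σ|/6 = 1633.2917
R_c = M/A = 1633.2917/164.2500 = 9.9439 mm
θ = 273° = 4.764749 rad
V = θ·R_c·A = 4.764749·9.9439·164.2500 = 7782.225 mm³

Volume = 7782.225 mm³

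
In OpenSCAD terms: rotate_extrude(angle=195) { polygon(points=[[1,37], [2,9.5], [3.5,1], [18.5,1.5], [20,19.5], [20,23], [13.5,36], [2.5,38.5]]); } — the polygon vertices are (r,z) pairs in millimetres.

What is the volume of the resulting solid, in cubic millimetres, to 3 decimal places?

Profile (r,z), 8 vertices: (1,37) (2,9.5) (3.5,1) (18.5,1.5) (20,19.5) (20,23) (13.5,36) (2.5,38.5)
edge 0: (1,37)→(2,9.5)  cross = 1·9.5 − 2·37 = -64.5000; (r_i+r_j)·cross = 3·-64.5000 = -193.5000
edge 1: (2,9.5)→(3.5,1)  cross = 2·1 − 3.5·9.5 = -31.2500; (r_i+r_j)·cross = 5.5·-31.2500 = -171.8750
edge 2: (3.5,1)→(18.5,1.5)  cross = 3.5·1.5 − 18.5·1 = -13.2500; (r_i+r_j)·cross = 22·-13.2500 = -291.5000
edge 3: (18.5,1.5)→(20,19.5)  cross = 18.5·19.5 − 20·1.5 = 330.7500; (r_i+r_j)·cross = 38.5·330.7500 = 12733.8750
edge 4: (20,19.5)→(20,23)  cross = 20·23 − 20·19.5 = 70.0000; (r_i+r_j)·cross = 40·70.0000 = 2800.0000
edge 5: (20,23)→(13.5,36)  cross = 20·36 − 13.5·23 = 409.5000; (r_i+r_j)·cross = 33.5·409.5000 = 13718.2500
edge 6: (13.5,36)→(2.5,38.5)  cross = 13.5·38.5 − 2.5·36 = 429.7500; (r_i+r_j)·cross = 16·429.7500 = 6876.0000
edge 7: (2.5,38.5)→(1,37)  cross = 2.5·37 − 1·38.5 = 54.0000; (r_i+r_j)·cross = 3.5·54.0000 = 189.0000
Σcross = 1185.0000 → A = |Σcross|/2 = 592.5000 mm²
Σ(r_i+r_j)·cross = 35660.2500 → first moment M = |Σ|/6 = 5943.3750
R_c = M/A = 5943.3750/592.5000 = 10.0310 mm
θ = 195° = 3.403392 rad
V = θ·R_c·A = 3.403392·10.0310·592.5000 = 20227.635 mm³

Volume = 20227.635 mm³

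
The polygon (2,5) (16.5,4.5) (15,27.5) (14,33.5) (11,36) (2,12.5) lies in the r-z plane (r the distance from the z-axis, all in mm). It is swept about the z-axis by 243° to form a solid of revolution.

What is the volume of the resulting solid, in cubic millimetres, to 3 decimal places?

Volume = 13001.687 mm³

Profile (r,z), 6 vertices: (2,5) (16.5,4.5) (15,27.5) (14,33.5) (11,36) (2,12.5)
edge 0: (2,5)→(16.5,4.5)  cross = 2·4.5 − 16.5·5 = -73.5000; (r_i+r_j)·cross = 18.5·-73.5000 = -1359.7500
edge 1: (16.5,4.5)→(15,27.5)  cross = 16.5·27.5 − 15·4.5 = 386.2500; (r_i+r_j)·cross = 31.5·386.2500 = 12166.8750
edge 2: (15,27.5)→(14,33.5)  cross = 15·33.5 − 14·27.5 = 117.5000; (r_i+r_j)·cross = 29·117.5000 = 3407.5000
edge 3: (14,33.5)→(11,36)  cross = 14·36 − 11·33.5 = 135.5000; (r_i+r_j)·cross = 25·135.5000 = 3387.5000
edge 4: (11,36)→(2,12.5)  cross = 11·12.5 − 2·36 = 65.5000; (r_i+r_j)·cross = 13·65.5000 = 851.5000
edge 5: (2,12.5)→(2,5)  cross = 2·5 − 2·12.5 = -15.0000; (r_i+r_j)·cross = 4·-15.0000 = -60.0000
Σcross = 616.2500 → A = |Σcross|/2 = 308.1250 mm²
Σ(r_i+r_j)·cross = 18393.6250 → first moment M = |Σ|/6 = 3065.6042
R_c = M/A = 3065.6042/308.1250 = 9.9492 mm
θ = 243° = 4.241150 rad
V = θ·R_c·A = 4.241150·9.9492·308.1250 = 13001.687 mm³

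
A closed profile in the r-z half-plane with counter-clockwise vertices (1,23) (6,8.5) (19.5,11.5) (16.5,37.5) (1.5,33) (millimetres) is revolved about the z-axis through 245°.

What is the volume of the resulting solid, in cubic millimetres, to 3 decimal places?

Profile (r,z), 5 vertices: (1,23) (6,8.5) (19.5,11.5) (16.5,37.5) (1.5,33)
edge 0: (1,23)→(6,8.5)  cross = 1·8.5 − 6·23 = -129.5000; (r_i+r_j)·cross = 7·-129.5000 = -906.5000
edge 1: (6,8.5)→(19.5,11.5)  cross = 6·11.5 − 19.5·8.5 = -96.7500; (r_i+r_j)·cross = 25.5·-96.7500 = -2467.1250
edge 2: (19.5,11.5)→(16.5,37.5)  cross = 19.5·37.5 − 16.5·11.5 = 541.5000; (r_i+r_j)·cross = 36·541.5000 = 19494.0000
edge 3: (16.5,37.5)→(1.5,33)  cross = 16.5·33 − 1.5·37.5 = 488.2500; (r_i+r_j)·cross = 18·488.2500 = 8788.5000
edge 4: (1.5,33)→(1,23)  cross = 1.5·23 − 1·33 = 1.5000; (r_i+r_j)·cross = 2.5·1.5000 = 3.7500
Σcross = 805.0000 → A = |Σcross|/2 = 402.5000 mm²
Σ(r_i+r_j)·cross = 24912.6250 → first moment M = |Σ|/6 = 4152.1042
R_c = M/A = 4152.1042/402.5000 = 10.3158 mm
θ = 245° = 4.276057 rad
V = θ·R_c·A = 4.276057·10.3158·402.5000 = 17754.633 mm³

Volume = 17754.633 mm³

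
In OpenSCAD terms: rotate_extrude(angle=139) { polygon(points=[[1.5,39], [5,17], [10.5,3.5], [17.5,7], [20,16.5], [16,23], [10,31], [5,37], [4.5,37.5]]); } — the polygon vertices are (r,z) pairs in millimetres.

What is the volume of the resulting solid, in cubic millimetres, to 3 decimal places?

Volume = 8262.932 mm³

Profile (r,z), 9 vertices: (1.5,39) (5,17) (10.5,3.5) (17.5,7) (20,16.5) (16,23) (10,31) (5,37) (4.5,37.5)
edge 0: (1.5,39)→(5,17)  cross = 1.5·17 − 5·39 = -169.5000; (r_i+r_j)·cross = 6.5·-169.5000 = -1101.7500
edge 1: (5,17)→(10.5,3.5)  cross = 5·3.5 − 10.5·17 = -161.0000; (r_i+r_j)·cross = 15.5·-161.0000 = -2495.5000
edge 2: (10.5,3.5)→(17.5,7)  cross = 10.5·7 − 17.5·3.5 = 12.2500; (r_i+r_j)·cross = 28·12.2500 = 343.0000
edge 3: (17.5,7)→(20,16.5)  cross = 17.5·16.5 − 20·7 = 148.7500; (r_i+r_j)·cross = 37.5·148.7500 = 5578.1250
edge 4: (20,16.5)→(16,23)  cross = 20·23 − 16·16.5 = 196.0000; (r_i+r_j)·cross = 36·196.0000 = 7056.0000
edge 5: (16,23)→(10,31)  cross = 16·31 − 10·23 = 266.0000; (r_i+r_j)·cross = 26·266.0000 = 6916.0000
edge 6: (10,31)→(5,37)  cross = 10·37 − 5·31 = 215.0000; (r_i+r_j)·cross = 15·215.0000 = 3225.0000
edge 7: (5,37)→(4.5,37.5)  cross = 5·37.5 − 4.5·37 = 21.0000; (r_i+r_j)·cross = 9.5·21.0000 = 199.5000
edge 8: (4.5,37.5)→(1.5,39)  cross = 4.5·39 − 1.5·37.5 = 119.2500; (r_i+r_j)·cross = 6·119.2500 = 715.5000
Σcross = 647.7500 → A = |Σcross|/2 = 323.8750 mm²
Σ(r_i+r_j)·cross = 20435.8750 → first moment M = |Σ|/6 = 3405.9792
R_c = M/A = 3405.9792/323.8750 = 10.5163 mm
θ = 139° = 2.426008 rad
V = θ·R_c·A = 2.426008·10.5163·323.8750 = 8262.932 mm³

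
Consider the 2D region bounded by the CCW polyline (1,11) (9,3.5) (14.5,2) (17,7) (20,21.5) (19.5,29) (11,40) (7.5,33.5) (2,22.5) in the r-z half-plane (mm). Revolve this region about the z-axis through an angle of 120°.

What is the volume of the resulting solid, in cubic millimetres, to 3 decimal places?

Volume = 10956.348 mm³

Profile (r,z), 9 vertices: (1,11) (9,3.5) (14.5,2) (17,7) (20,21.5) (19.5,29) (11,40) (7.5,33.5) (2,22.5)
edge 0: (1,11)→(9,3.5)  cross = 1·3.5 − 9·11 = -95.5000; (r_i+r_j)·cross = 10·-95.5000 = -955.0000
edge 1: (9,3.5)→(14.5,2)  cross = 9·2 − 14.5·3.5 = -32.7500; (r_i+r_j)·cross = 23.5·-32.7500 = -769.6250
edge 2: (14.5,2)→(17,7)  cross = 14.5·7 − 17·2 = 67.5000; (r_i+r_j)·cross = 31.5·67.5000 = 2126.2500
edge 3: (17,7)→(20,21.5)  cross = 17·21.5 − 20·7 = 225.5000; (r_i+r_j)·cross = 37·225.5000 = 8343.5000
edge 4: (20,21.5)→(19.5,29)  cross = 20·29 − 19.5·21.5 = 160.7500; (r_i+r_j)·cross = 39.5·160.7500 = 6349.6250
edge 5: (19.5,29)→(11,40)  cross = 19.5·40 − 11·29 = 461.0000; (r_i+r_j)·cross = 30.5·461.0000 = 14060.5000
edge 6: (11,40)→(7.5,33.5)  cross = 11·33.5 − 7.5·40 = 68.5000; (r_i+r_j)·cross = 18.5·68.5000 = 1267.2500
edge 7: (7.5,33.5)→(2,22.5)  cross = 7.5·22.5 − 2·33.5 = 101.7500; (r_i+r_j)·cross = 9.5·101.7500 = 966.6250
edge 8: (2,22.5)→(1,11)  cross = 2·11 − 1·22.5 = -0.5000; (r_i+r_j)·cross = 3·-0.5000 = -1.5000
Σcross = 956.2500 → A = |Σcross|/2 = 478.1250 mm²
Σ(r_i+r_j)·cross = 31387.6250 → first moment M = |Σ|/6 = 5231.2708
R_c = M/A = 5231.2708/478.1250 = 10.9412 mm
θ = 120° = 2.094395 rad
V = θ·R_c·A = 2.094395·10.9412·478.1250 = 10956.348 mm³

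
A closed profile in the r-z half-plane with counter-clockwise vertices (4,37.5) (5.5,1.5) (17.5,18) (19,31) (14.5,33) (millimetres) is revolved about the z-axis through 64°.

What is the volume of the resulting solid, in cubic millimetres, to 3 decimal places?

Profile (r,z), 5 vertices: (4,37.5) (5.5,1.5) (17.5,18) (19,31) (14.5,33)
edge 0: (4,37.5)→(5.5,1.5)  cross = 4·1.5 − 5.5·37.5 = -200.2500; (r_i+r_j)·cross = 9.5·-200.2500 = -1902.3750
edge 1: (5.5,1.5)→(17.5,18)  cross = 5.5·18 − 17.5·1.5 = 72.7500; (r_i+r_j)·cross = 23·72.7500 = 1673.2500
edge 2: (17.5,18)→(19,31)  cross = 17.5·31 − 19·18 = 200.5000; (r_i+r_j)·cross = 36.5·200.5000 = 7318.2500
edge 3: (19,31)→(14.5,33)  cross = 19·33 − 14.5·31 = 177.5000; (r_i+r_j)·cross = 33.5·177.5000 = 5946.2500
edge 4: (14.5,33)→(4,37.5)  cross = 14.5·37.5 − 4·33 = 411.7500; (r_i+r_j)·cross = 18.5·411.7500 = 7617.3750
Σcross = 662.2500 → A = |Σcross|/2 = 331.1250 mm²
Σ(r_i+r_j)·cross = 20652.7500 → first moment M = |Σ|/6 = 3442.1250
R_c = M/A = 3442.1250/331.1250 = 10.3952 mm
θ = 64° = 1.117011 rad
V = θ·R_c·A = 1.117011·10.3952·331.1250 = 3844.891 mm³

Volume = 3844.891 mm³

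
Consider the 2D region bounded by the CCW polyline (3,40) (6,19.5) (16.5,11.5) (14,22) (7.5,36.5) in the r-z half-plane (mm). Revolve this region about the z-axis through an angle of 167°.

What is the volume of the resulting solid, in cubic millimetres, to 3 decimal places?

Profile (r,z), 5 vertices: (3,40) (6,19.5) (16.5,11.5) (14,22) (7.5,36.5)
edge 0: (3,40)→(6,19.5)  cross = 3·19.5 − 6·40 = -181.5000; (r_i+r_j)·cross = 9·-181.5000 = -1633.5000
edge 1: (6,19.5)→(16.5,11.5)  cross = 6·11.5 − 16.5·19.5 = -252.7500; (r_i+r_j)·cross = 22.5·-252.7500 = -5686.8750
edge 2: (16.5,11.5)→(14,22)  cross = 16.5·22 − 14·11.5 = 202.0000; (r_i+r_j)·cross = 30.5·202.0000 = 6161.0000
edge 3: (14,22)→(7.5,36.5)  cross = 14·36.5 − 7.5·22 = 346.0000; (r_i+r_j)·cross = 21.5·346.0000 = 7439.0000
edge 4: (7.5,36.5)→(3,40)  cross = 7.5·40 − 3·36.5 = 190.5000; (r_i+r_j)·cross = 10.5·190.5000 = 2000.2500
Σcross = 304.2500 → A = |Σcross|/2 = 152.1250 mm²
Σ(r_i+r_j)·cross = 8279.8750 → first moment M = |Σ|/6 = 1379.9792
R_c = M/A = 1379.9792/152.1250 = 9.0714 mm
θ = 167° = 2.914700 rad
V = θ·R_c·A = 2.914700·9.0714·152.1250 = 4022.225 mm³

Volume = 4022.225 mm³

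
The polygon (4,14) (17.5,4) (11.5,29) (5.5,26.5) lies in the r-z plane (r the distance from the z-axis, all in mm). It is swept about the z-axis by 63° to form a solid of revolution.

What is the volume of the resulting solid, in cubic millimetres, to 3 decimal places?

Volume = 1952.402 mm³

Profile (r,z), 4 vertices: (4,14) (17.5,4) (11.5,29) (5.5,26.5)
edge 0: (4,14)→(17.5,4)  cross = 4·4 − 17.5·14 = -229.0000; (r_i+r_j)·cross = 21.5·-229.0000 = -4923.5000
edge 1: (17.5,4)→(11.5,29)  cross = 17.5·29 − 11.5·4 = 461.5000; (r_i+r_j)·cross = 29·461.5000 = 13383.5000
edge 2: (11.5,29)→(5.5,26.5)  cross = 11.5·26.5 − 5.5·29 = 145.2500; (r_i+r_j)·cross = 17·145.2500 = 2469.2500
edge 3: (5.5,26.5)→(4,14)  cross = 5.5·14 − 4·26.5 = -29.0000; (r_i+r_j)·cross = 9.5·-29.0000 = -275.5000
Σcross = 348.7500 → A = |Σcross|/2 = 174.3750 mm²
Σ(r_i+r_j)·cross = 10653.7500 → first moment M = |Σ|/6 = 1775.6250
R_c = M/A = 1775.6250/174.3750 = 10.1828 mm
θ = 63° = 1.099557 rad
V = θ·R_c·A = 1.099557·10.1828·174.3750 = 1952.402 mm³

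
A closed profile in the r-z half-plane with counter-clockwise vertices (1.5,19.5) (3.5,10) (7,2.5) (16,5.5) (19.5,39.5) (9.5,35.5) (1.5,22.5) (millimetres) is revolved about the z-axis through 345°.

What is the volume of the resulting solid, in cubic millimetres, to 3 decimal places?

Volume = 28731.796 mm³

Profile (r,z), 7 vertices: (1.5,19.5) (3.5,10) (7,2.5) (16,5.5) (19.5,39.5) (9.5,35.5) (1.5,22.5)
edge 0: (1.5,19.5)→(3.5,10)  cross = 1.5·10 − 3.5·19.5 = -53.2500; (r_i+r_j)·cross = 5·-53.2500 = -266.2500
edge 1: (3.5,10)→(7,2.5)  cross = 3.5·2.5 − 7·10 = -61.2500; (r_i+r_j)·cross = 10.5·-61.2500 = -643.1250
edge 2: (7,2.5)→(16,5.5)  cross = 7·5.5 − 16·2.5 = -1.5000; (r_i+r_j)·cross = 23·-1.5000 = -34.5000
edge 3: (16,5.5)→(19.5,39.5)  cross = 16·39.5 − 19.5·5.5 = 524.7500; (r_i+r_j)·cross = 35.5·524.7500 = 18628.6250
edge 4: (19.5,39.5)→(9.5,35.5)  cross = 19.5·35.5 − 9.5·39.5 = 317.0000; (r_i+r_j)·cross = 29·317.0000 = 9193.0000
edge 5: (9.5,35.5)→(1.5,22.5)  cross = 9.5·22.5 − 1.5·35.5 = 160.5000; (r_i+r_j)·cross = 11·160.5000 = 1765.5000
edge 6: (1.5,22.5)→(1.5,19.5)  cross = 1.5·19.5 − 1.5·22.5 = -4.5000; (r_i+r_j)·cross = 3·-4.5000 = -13.5000
Σcross = 881.7500 → A = |Σcross|/2 = 440.8750 mm²
Σ(r_i+r_j)·cross = 28629.7500 → first moment M = |Σ|/6 = 4771.6250
R_c = M/A = 4771.6250/440.8750 = 10.8231 mm
θ = 345° = 6.021386 rad
V = θ·R_c·A = 6.021386·10.8231·440.8750 = 28731.796 mm³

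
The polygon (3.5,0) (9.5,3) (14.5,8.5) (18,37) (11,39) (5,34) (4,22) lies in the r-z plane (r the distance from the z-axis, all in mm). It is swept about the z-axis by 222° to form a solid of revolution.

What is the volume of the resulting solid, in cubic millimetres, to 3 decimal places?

Profile (r,z), 7 vertices: (3.5,0) (9.5,3) (14.5,8.5) (18,37) (11,39) (5,34) (4,22)
edge 0: (3.5,0)→(9.5,3)  cross = 3.5·3 − 9.5·0 = 10.5000; (r_i+r_j)·cross = 13·10.5000 = 136.5000
edge 1: (9.5,3)→(14.5,8.5)  cross = 9.5·8.5 − 14.5·3 = 37.2500; (r_i+r_j)·cross = 24·37.2500 = 894.0000
edge 2: (14.5,8.5)→(18,37)  cross = 14.5·37 − 18·8.5 = 383.5000; (r_i+r_j)·cross = 32.5·383.5000 = 12463.7500
edge 3: (18,37)→(11,39)  cross = 18·39 − 11·37 = 295.0000; (r_i+r_j)·cross = 29·295.0000 = 8555.0000
edge 4: (11,39)→(5,34)  cross = 11·34 − 5·39 = 179.0000; (r_i+r_j)·cross = 16·179.0000 = 2864.0000
edge 5: (5,34)→(4,22)  cross = 5·22 − 4·34 = -26.0000; (r_i+r_j)·cross = 9·-26.0000 = -234.0000
edge 6: (4,22)→(3.5,0)  cross = 4·0 − 3.5·22 = -77.0000; (r_i+r_j)·cross = 7.5·-77.0000 = -577.5000
Σcross = 802.2500 → A = |Σcross|/2 = 401.1250 mm²
Σ(r_i+r_j)·cross = 24101.7500 → first moment M = |Σ|/6 = 4016.9583
R_c = M/A = 4016.9583/401.1250 = 10.0142 mm
θ = 222° = 3.874631 rad
V = θ·R_c·A = 3.874631·10.0142·401.1250 = 15564.231 mm³

Volume = 15564.231 mm³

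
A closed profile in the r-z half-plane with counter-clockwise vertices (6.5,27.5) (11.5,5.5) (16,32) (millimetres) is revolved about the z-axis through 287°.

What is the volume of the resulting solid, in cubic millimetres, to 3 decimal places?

Volume = 6571.098 mm³

Profile (r,z), 3 vertices: (6.5,27.5) (11.5,5.5) (16,32)
edge 0: (6.5,27.5)→(11.5,5.5)  cross = 6.5·5.5 − 11.5·27.5 = -280.5000; (r_i+r_j)·cross = 18·-280.5000 = -5049.0000
edge 1: (11.5,5.5)→(16,32)  cross = 11.5·32 − 16·5.5 = 280.0000; (r_i+r_j)·cross = 27.5·280.0000 = 7700.0000
edge 2: (16,32)→(6.5,27.5)  cross = 16·27.5 − 6.5·32 = 232.0000; (r_i+r_j)·cross = 22.5·232.0000 = 5220.0000
Σcross = 231.5000 → A = |Σcross|/2 = 115.7500 mm²
Σ(r_i+r_j)·cross = 7871.0000 → first moment M = |Σ|/6 = 1311.8333
R_c = M/A = 1311.8333/115.7500 = 11.3333 mm
θ = 287° = 5.009095 rad
V = θ·R_c·A = 5.009095·11.3333·115.7500 = 6571.098 mm³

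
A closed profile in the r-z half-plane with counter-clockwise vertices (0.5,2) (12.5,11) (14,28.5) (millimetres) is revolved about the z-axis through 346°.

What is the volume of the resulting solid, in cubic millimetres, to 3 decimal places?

Volume = 5339.844 mm³

Profile (r,z), 3 vertices: (0.5,2) (12.5,11) (14,28.5)
edge 0: (0.5,2)→(12.5,11)  cross = 0.5·11 − 12.5·2 = -19.5000; (r_i+r_j)·cross = 13·-19.5000 = -253.5000
edge 1: (12.5,11)→(14,28.5)  cross = 12.5·28.5 − 14·11 = 202.2500; (r_i+r_j)·cross = 26.5·202.2500 = 5359.6250
edge 2: (14,28.5)→(0.5,2)  cross = 14·2 − 0.5·28.5 = 13.7500; (r_i+r_j)·cross = 14.5·13.7500 = 199.3750
Σcross = 196.5000 → A = |Σcross|/2 = 98.2500 mm²
Σ(r_i+r_j)·cross = 5305.5000 → first moment M = |Σ|/6 = 884.2500
R_c = M/A = 884.2500/98.2500 = 9.0000 mm
θ = 346° = 6.038839 rad
V = θ·R_c·A = 6.038839·9.0000·98.2500 = 5339.844 mm³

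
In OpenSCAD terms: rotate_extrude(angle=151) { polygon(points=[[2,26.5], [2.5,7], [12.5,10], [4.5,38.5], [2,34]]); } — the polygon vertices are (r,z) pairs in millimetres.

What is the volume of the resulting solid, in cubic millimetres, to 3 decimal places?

Profile (r,z), 5 vertices: (2,26.5) (2.5,7) (12.5,10) (4.5,38.5) (2,34)
edge 0: (2,26.5)→(2.5,7)  cross = 2·7 − 2.5·26.5 = -52.2500; (r_i+r_j)·cross = 4.5·-52.2500 = -235.1250
edge 1: (2.5,7)→(12.5,10)  cross = 2.5·10 − 12.5·7 = -62.5000; (r_i+r_j)·cross = 15·-62.5000 = -937.5000
edge 2: (12.5,10)→(4.5,38.5)  cross = 12.5·38.5 − 4.5·10 = 436.2500; (r_i+r_j)·cross = 17·436.2500 = 7416.2500
edge 3: (4.5,38.5)→(2,34)  cross = 4.5·34 − 2·38.5 = 76.0000; (r_i+r_j)·cross = 6.5·76.0000 = 494.0000
edge 4: (2,34)→(2,26.5)  cross = 2·26.5 − 2·34 = -15.0000; (r_i+r_j)·cross = 4·-15.0000 = -60.0000
Σcross = 382.5000 → A = |Σcross|/2 = 191.2500 mm²
Σ(r_i+r_j)·cross = 6677.6250 → first moment M = |Σ|/6 = 1112.9375
R_c = M/A = 1112.9375/191.2500 = 5.8193 mm
θ = 151° = 2.635447 rad
V = θ·R_c·A = 2.635447·5.8193·191.2500 = 2933.088 mm³

Volume = 2933.088 mm³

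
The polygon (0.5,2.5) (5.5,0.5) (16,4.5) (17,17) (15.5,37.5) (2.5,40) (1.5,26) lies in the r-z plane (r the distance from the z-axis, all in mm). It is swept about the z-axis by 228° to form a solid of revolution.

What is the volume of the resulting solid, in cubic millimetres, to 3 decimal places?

Profile (r,z), 7 vertices: (0.5,2.5) (5.5,0.5) (16,4.5) (17,17) (15.5,37.5) (2.5,40) (1.5,26)
edge 0: (0.5,2.5)→(5.5,0.5)  cross = 0.5·0.5 − 5.5·2.5 = -13.5000; (r_i+r_j)·cross = 6·-13.5000 = -81.0000
edge 1: (5.5,0.5)→(16,4.5)  cross = 5.5·4.5 − 16·0.5 = 16.7500; (r_i+r_j)·cross = 21.5·16.7500 = 360.1250
edge 2: (16,4.5)→(17,17)  cross = 16·17 − 17·4.5 = 195.5000; (r_i+r_j)·cross = 33·195.5000 = 6451.5000
edge 3: (17,17)→(15.5,37.5)  cross = 17·37.5 − 15.5·17 = 374.0000; (r_i+r_j)·cross = 32.5·374.0000 = 12155.0000
edge 4: (15.5,37.5)→(2.5,40)  cross = 15.5·40 − 2.5·37.5 = 526.2500; (r_i+r_j)·cross = 18·526.2500 = 9472.5000
edge 5: (2.5,40)→(1.5,26)  cross = 2.5·26 − 1.5·40 = 5.0000; (r_i+r_j)·cross = 4·5.0000 = 20.0000
edge 6: (1.5,26)→(0.5,2.5)  cross = 1.5·2.5 − 0.5·26 = -9.2500; (r_i+r_j)·cross = 2·-9.2500 = -18.5000
Σcross = 1094.7500 → A = |Σcross|/2 = 547.3750 mm²
Σ(r_i+r_j)·cross = 28359.6250 → first moment M = |Σ|/6 = 4726.6042
R_c = M/A = 4726.6042/547.3750 = 8.6350 mm
θ = 228° = 3.979351 rad
V = θ·R_c·A = 3.979351·8.6350·547.3750 = 18808.816 mm³

Volume = 18808.816 mm³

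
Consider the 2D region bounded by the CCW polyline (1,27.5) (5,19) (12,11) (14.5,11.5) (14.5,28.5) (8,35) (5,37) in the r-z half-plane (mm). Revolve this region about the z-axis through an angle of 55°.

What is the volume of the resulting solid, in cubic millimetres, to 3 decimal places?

Volume = 1822.509 mm³

Profile (r,z), 7 vertices: (1,27.5) (5,19) (12,11) (14.5,11.5) (14.5,28.5) (8,35) (5,37)
edge 0: (1,27.5)→(5,19)  cross = 1·19 − 5·27.5 = -118.5000; (r_i+r_j)·cross = 6·-118.5000 = -711.0000
edge 1: (5,19)→(12,11)  cross = 5·11 − 12·19 = -173.0000; (r_i+r_j)·cross = 17·-173.0000 = -2941.0000
edge 2: (12,11)→(14.5,11.5)  cross = 12·11.5 − 14.5·11 = -21.5000; (r_i+r_j)·cross = 26.5·-21.5000 = -569.7500
edge 3: (14.5,11.5)→(14.5,28.5)  cross = 14.5·28.5 − 14.5·11.5 = 246.5000; (r_i+r_j)·cross = 29·246.5000 = 7148.5000
edge 4: (14.5,28.5)→(8,35)  cross = 14.5·35 − 8·28.5 = 279.5000; (r_i+r_j)·cross = 22.5·279.5000 = 6288.7500
edge 5: (8,35)→(5,37)  cross = 8·37 − 5·35 = 121.0000; (r_i+r_j)·cross = 13·121.0000 = 1573.0000
edge 6: (5,37)→(1,27.5)  cross = 5·27.5 − 1·37 = 100.5000; (r_i+r_j)·cross = 6·100.5000 = 603.0000
Σcross = 434.5000 → A = |Σcross|/2 = 217.2500 mm²
Σ(r_i+r_j)·cross = 11391.5000 → first moment M = |Σ|/6 = 1898.5833
R_c = M/A = 1898.5833/217.2500 = 8.7392 mm
θ = 55° = 0.959931 rad
V = θ·R_c·A = 0.959931·8.7392·217.2500 = 1822.509 mm³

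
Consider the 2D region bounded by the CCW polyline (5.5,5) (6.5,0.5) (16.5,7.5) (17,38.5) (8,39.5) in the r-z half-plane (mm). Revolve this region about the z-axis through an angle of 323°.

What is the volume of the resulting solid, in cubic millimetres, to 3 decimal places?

Profile (r,z), 5 vertices: (5.5,5) (6.5,0.5) (16.5,7.5) (17,38.5) (8,39.5)
edge 0: (5.5,5)→(6.5,0.5)  cross = 5.5·0.5 − 6.5·5 = -29.7500; (r_i+r_j)·cross = 12·-29.7500 = -357.0000
edge 1: (6.5,0.5)→(16.5,7.5)  cross = 6.5·7.5 − 16.5·0.5 = 40.5000; (r_i+r_j)·cross = 23·40.5000 = 931.5000
edge 2: (16.5,7.5)→(17,38.5)  cross = 16.5·38.5 − 17·7.5 = 507.7500; (r_i+r_j)·cross = 33.5·507.7500 = 17009.6250
edge 3: (17,38.5)→(8,39.5)  cross = 17·39.5 − 8·38.5 = 363.5000; (r_i+r_j)·cross = 25·363.5000 = 9087.5000
edge 4: (8,39.5)→(5.5,5)  cross = 8·5 − 5.5·39.5 = -177.2500; (r_i+r_j)·cross = 13.5·-177.2500 = -2392.8750
Σcross = 704.7500 → A = |Σcross|/2 = 352.3750 mm²
Σ(r_i+r_j)·cross = 24278.7500 → first moment M = |Σ|/6 = 4046.4583
R_c = M/A = 4046.4583/352.3750 = 11.4834 mm
θ = 323° = 5.637413 rad
V = θ·R_c·A = 5.637413·11.4834·352.3750 = 22811.559 mm³

Volume = 22811.559 mm³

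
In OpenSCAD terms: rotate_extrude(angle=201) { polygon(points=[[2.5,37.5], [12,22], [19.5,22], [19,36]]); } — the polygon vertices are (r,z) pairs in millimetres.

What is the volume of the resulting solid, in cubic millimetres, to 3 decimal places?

Volume = 7830.544 mm³

Profile (r,z), 4 vertices: (2.5,37.5) (12,22) (19.5,22) (19,36)
edge 0: (2.5,37.5)→(12,22)  cross = 2.5·22 − 12·37.5 = -395.0000; (r_i+r_j)·cross = 14.5·-395.0000 = -5727.5000
edge 1: (12,22)→(19.5,22)  cross = 12·22 − 19.5·22 = -165.0000; (r_i+r_j)·cross = 31.5·-165.0000 = -5197.5000
edge 2: (19.5,22)→(19,36)  cross = 19.5·36 − 19·22 = 284.0000; (r_i+r_j)·cross = 38.5·284.0000 = 10934.0000
edge 3: (19,36)→(2.5,37.5)  cross = 19·37.5 − 2.5·36 = 622.5000; (r_i+r_j)·cross = 21.5·622.5000 = 13383.7500
Σcross = 346.5000 → A = |Σcross|/2 = 173.2500 mm²
Σ(r_i+r_j)·cross = 13392.7500 → first moment M = |Σ|/6 = 2232.1250
R_c = M/A = 2232.1250/173.2500 = 12.8838 mm
θ = 201° = 3.508112 rad
V = θ·R_c·A = 3.508112·12.8838·173.2500 = 7830.544 mm³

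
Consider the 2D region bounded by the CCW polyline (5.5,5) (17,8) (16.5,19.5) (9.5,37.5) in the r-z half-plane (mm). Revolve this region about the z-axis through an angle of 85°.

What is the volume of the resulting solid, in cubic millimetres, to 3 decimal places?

Profile (r,z), 4 vertices: (5.5,5) (17,8) (16.5,19.5) (9.5,37.5)
edge 0: (5.5,5)→(17,8)  cross = 5.5·8 − 17·5 = -41.0000; (r_i+r_j)·cross = 22.5·-41.0000 = -922.5000
edge 1: (17,8)→(16.5,19.5)  cross = 17·19.5 − 16.5·8 = 199.5000; (r_i+r_j)·cross = 33.5·199.5000 = 6683.2500
edge 2: (16.5,19.5)→(9.5,37.5)  cross = 16.5·37.5 − 9.5·19.5 = 433.5000; (r_i+r_j)·cross = 26·433.5000 = 11271.0000
edge 3: (9.5,37.5)→(5.5,5)  cross = 9.5·5 − 5.5·37.5 = -158.7500; (r_i+r_j)·cross = 15·-158.7500 = -2381.2500
Σcross = 433.2500 → A = |Σcross|/2 = 216.6250 mm²
Σ(r_i+r_j)·cross = 14650.5000 → first moment M = |Σ|/6 = 2441.7500
R_c = M/A = 2441.7500/216.6250 = 11.2718 mm
θ = 85° = 1.483530 rad
V = θ·R_c·A = 1.483530·11.2718·216.6250 = 3622.409 mm³

Volume = 3622.409 mm³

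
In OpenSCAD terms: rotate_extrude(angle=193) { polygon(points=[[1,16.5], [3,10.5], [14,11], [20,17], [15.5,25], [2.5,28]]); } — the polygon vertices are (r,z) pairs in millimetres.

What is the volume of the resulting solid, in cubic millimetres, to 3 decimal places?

Profile (r,z), 6 vertices: (1,16.5) (3,10.5) (14,11) (20,17) (15.5,25) (2.5,28)
edge 0: (1,16.5)→(3,10.5)  cross = 1·10.5 − 3·16.5 = -39.0000; (r_i+r_j)·cross = 4·-39.0000 = -156.0000
edge 1: (3,10.5)→(14,11)  cross = 3·11 − 14·10.5 = -114.0000; (r_i+r_j)·cross = 17·-114.0000 = -1938.0000
edge 2: (14,11)→(20,17)  cross = 14·17 − 20·11 = 18.0000; (r_i+r_j)·cross = 34·18.0000 = 612.0000
edge 3: (20,17)→(15.5,25)  cross = 20·25 − 15.5·17 = 236.5000; (r_i+r_j)·cross = 35.5·236.5000 = 8395.7500
edge 4: (15.5,25)→(2.5,28)  cross = 15.5·28 − 2.5·25 = 371.5000; (r_i+r_j)·cross = 18·371.5000 = 6687.0000
edge 5: (2.5,28)→(1,16.5)  cross = 2.5·16.5 − 1·28 = 13.2500; (r_i+r_j)·cross = 3.5·13.2500 = 46.3750
Σcross = 486.2500 → A = |Σcross|/2 = 243.1250 mm²
Σ(r_i+r_j)·cross = 13647.1250 → first moment M = |Σ|/6 = 2274.5208
R_c = M/A = 2274.5208/243.1250 = 9.3554 mm
θ = 193° = 3.368485 rad
V = θ·R_c·A = 3.368485·9.3554·243.1250 = 7661.690 mm³

Volume = 7661.690 mm³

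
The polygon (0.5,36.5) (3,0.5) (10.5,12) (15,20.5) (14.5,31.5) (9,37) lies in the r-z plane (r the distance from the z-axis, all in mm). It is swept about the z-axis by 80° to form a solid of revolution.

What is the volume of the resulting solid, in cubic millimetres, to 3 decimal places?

Profile (r,z), 6 vertices: (0.5,36.5) (3,0.5) (10.5,12) (15,20.5) (14.5,31.5) (9,37)
edge 0: (0.5,36.5)→(3,0.5)  cross = 0.5·0.5 − 3·36.5 = -109.2500; (r_i+r_j)·cross = 3.5·-109.2500 = -382.3750
edge 1: (3,0.5)→(10.5,12)  cross = 3·12 − 10.5·0.5 = 30.7500; (r_i+r_j)·cross = 13.5·30.7500 = 415.1250
edge 2: (10.5,12)→(15,20.5)  cross = 10.5·20.5 − 15·12 = 35.2500; (r_i+r_j)·cross = 25.5·35.2500 = 898.8750
edge 3: (15,20.5)→(14.5,31.5)  cross = 15·31.5 − 14.5·20.5 = 175.2500; (r_i+r_j)·cross = 29.5·175.2500 = 5169.8750
edge 4: (14.5,31.5)→(9,37)  cross = 14.5·37 − 9·31.5 = 253.0000; (r_i+r_j)·cross = 23.5·253.0000 = 5945.5000
edge 5: (9,37)→(0.5,36.5)  cross = 9·36.5 − 0.5·37 = 310.0000; (r_i+r_j)·cross = 9.5·310.0000 = 2945.0000
Σcross = 695.0000 → A = |Σcross|/2 = 347.5000 mm²
Σ(r_i+r_j)·cross = 14992.0000 → first moment M = |Σ|/6 = 2498.6667
R_c = M/A = 2498.6667/347.5000 = 7.1904 mm
θ = 80° = 1.396263 rad
V = θ·R_c·A = 1.396263·7.1904·347.5000 = 3488.797 mm³

Volume = 3488.797 mm³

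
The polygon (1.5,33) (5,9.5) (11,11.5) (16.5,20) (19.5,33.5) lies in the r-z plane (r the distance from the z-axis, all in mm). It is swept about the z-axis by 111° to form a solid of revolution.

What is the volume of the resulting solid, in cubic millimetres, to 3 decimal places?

Volume = 5623.785 mm³

Profile (r,z), 5 vertices: (1.5,33) (5,9.5) (11,11.5) (16.5,20) (19.5,33.5)
edge 0: (1.5,33)→(5,9.5)  cross = 1.5·9.5 − 5·33 = -150.7500; (r_i+r_j)·cross = 6.5·-150.7500 = -979.8750
edge 1: (5,9.5)→(11,11.5)  cross = 5·11.5 − 11·9.5 = -47.0000; (r_i+r_j)·cross = 16·-47.0000 = -752.0000
edge 2: (11,11.5)→(16.5,20)  cross = 11·20 − 16.5·11.5 = 30.2500; (r_i+r_j)·cross = 27.5·30.2500 = 831.8750
edge 3: (16.5,20)→(19.5,33.5)  cross = 16.5·33.5 − 19.5·20 = 162.7500; (r_i+r_j)·cross = 36·162.7500 = 5859.0000
edge 4: (19.5,33.5)→(1.5,33)  cross = 19.5·33 − 1.5·33.5 = 593.2500; (r_i+r_j)·cross = 21·593.2500 = 12458.2500
Σcross = 588.5000 → A = |Σcross|/2 = 294.2500 mm²
Σ(r_i+r_j)·cross = 17417.2500 → first moment M = |Σ|/6 = 2902.8750
R_c = M/A = 2902.8750/294.2500 = 9.8653 mm
θ = 111° = 1.937315 rad
V = θ·R_c·A = 1.937315·9.8653·294.2500 = 5623.785 mm³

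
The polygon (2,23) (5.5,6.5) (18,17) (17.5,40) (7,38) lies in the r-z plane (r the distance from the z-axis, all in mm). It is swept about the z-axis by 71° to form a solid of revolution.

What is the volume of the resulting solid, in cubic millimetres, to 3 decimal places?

Profile (r,z), 5 vertices: (2,23) (5.5,6.5) (18,17) (17.5,40) (7,38)
edge 0: (2,23)→(5.5,6.5)  cross = 2·6.5 − 5.5·23 = -113.5000; (r_i+r_j)·cross = 7.5·-113.5000 = -851.2500
edge 1: (5.5,6.5)→(18,17)  cross = 5.5·17 − 18·6.5 = -23.5000; (r_i+r_j)·cross = 23.5·-23.5000 = -552.2500
edge 2: (18,17)→(17.5,40)  cross = 18·40 − 17.5·17 = 422.5000; (r_i+r_j)·cross = 35.5·422.5000 = 14998.7500
edge 3: (17.5,40)→(7,38)  cross = 17.5·38 − 7·40 = 385.0000; (r_i+r_j)·cross = 24.5·385.0000 = 9432.5000
edge 4: (7,38)→(2,23)  cross = 7·23 − 2·38 = 85.0000; (r_i+r_j)·cross = 9·85.0000 = 765.0000
Σcross = 755.5000 → A = |Σcross|/2 = 377.7500 mm²
Σ(r_i+r_j)·cross = 23792.7500 → first moment M = |Σ|/6 = 3965.4583
R_c = M/A = 3965.4583/377.7500 = 10.4976 mm
θ = 71° = 1.239184 rad
V = θ·R_c·A = 1.239184·10.4976·377.7500 = 4913.932 mm³

Volume = 4913.932 mm³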